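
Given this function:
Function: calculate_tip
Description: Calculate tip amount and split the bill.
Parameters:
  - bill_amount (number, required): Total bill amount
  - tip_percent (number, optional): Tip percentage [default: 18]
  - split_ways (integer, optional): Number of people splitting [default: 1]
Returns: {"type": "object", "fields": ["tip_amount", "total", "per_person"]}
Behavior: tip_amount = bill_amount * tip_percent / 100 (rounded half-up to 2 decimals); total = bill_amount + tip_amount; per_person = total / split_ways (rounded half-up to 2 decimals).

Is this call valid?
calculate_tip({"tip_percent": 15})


Checking required parameters...
Missing required parameter: bill_amount
Invalid - missing required parameter 'bill_amount'


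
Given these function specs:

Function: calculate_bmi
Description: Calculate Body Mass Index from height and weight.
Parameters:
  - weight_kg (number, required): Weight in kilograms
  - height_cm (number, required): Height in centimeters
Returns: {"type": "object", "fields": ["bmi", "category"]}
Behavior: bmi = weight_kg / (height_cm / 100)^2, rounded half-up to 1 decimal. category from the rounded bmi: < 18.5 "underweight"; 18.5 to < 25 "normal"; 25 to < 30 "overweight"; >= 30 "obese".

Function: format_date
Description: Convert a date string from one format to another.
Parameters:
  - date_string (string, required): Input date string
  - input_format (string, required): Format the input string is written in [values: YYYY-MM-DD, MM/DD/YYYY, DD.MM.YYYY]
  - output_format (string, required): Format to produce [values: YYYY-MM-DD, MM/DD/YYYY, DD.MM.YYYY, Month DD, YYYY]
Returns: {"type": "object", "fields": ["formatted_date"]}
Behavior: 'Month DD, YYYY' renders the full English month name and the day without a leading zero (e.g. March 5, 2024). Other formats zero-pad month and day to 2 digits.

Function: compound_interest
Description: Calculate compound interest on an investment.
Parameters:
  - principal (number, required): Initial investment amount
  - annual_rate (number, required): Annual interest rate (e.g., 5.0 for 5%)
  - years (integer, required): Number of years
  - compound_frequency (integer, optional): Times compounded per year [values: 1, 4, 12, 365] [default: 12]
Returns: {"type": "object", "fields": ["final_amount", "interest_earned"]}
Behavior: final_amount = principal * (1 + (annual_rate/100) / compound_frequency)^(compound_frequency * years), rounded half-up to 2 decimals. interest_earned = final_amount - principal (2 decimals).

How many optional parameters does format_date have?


Parameters of format_date: date_string (required), input_format (required), output_format (required)
Optional count:
0


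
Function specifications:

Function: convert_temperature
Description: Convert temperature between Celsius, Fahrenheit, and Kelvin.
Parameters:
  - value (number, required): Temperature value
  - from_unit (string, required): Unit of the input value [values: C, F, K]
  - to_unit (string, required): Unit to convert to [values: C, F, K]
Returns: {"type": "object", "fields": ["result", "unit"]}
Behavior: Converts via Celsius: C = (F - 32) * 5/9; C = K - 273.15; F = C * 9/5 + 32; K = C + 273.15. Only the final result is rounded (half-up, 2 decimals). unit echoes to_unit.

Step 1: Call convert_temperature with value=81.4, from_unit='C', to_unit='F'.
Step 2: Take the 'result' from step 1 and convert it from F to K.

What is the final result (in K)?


Step 1: convert_temperature(value=81.4, from_unit=C, to_unit=F)
  Input already in C: 81.4
  To F: 81.4 * 9/5 + 32 = 178.52
  Round to 2 decimals: 178.52
  -> result = 178.52 F
Step 2: convert_temperature(value=178.52, from_unit=F, to_unit=K)
  To C: (178.52 - 32) * 5/9 = 81.4
  To K: 81.4 + 273.15 = 354.55
  Round to 2 decimals: 354.55
  -> result = 354.55 K
354.55 K


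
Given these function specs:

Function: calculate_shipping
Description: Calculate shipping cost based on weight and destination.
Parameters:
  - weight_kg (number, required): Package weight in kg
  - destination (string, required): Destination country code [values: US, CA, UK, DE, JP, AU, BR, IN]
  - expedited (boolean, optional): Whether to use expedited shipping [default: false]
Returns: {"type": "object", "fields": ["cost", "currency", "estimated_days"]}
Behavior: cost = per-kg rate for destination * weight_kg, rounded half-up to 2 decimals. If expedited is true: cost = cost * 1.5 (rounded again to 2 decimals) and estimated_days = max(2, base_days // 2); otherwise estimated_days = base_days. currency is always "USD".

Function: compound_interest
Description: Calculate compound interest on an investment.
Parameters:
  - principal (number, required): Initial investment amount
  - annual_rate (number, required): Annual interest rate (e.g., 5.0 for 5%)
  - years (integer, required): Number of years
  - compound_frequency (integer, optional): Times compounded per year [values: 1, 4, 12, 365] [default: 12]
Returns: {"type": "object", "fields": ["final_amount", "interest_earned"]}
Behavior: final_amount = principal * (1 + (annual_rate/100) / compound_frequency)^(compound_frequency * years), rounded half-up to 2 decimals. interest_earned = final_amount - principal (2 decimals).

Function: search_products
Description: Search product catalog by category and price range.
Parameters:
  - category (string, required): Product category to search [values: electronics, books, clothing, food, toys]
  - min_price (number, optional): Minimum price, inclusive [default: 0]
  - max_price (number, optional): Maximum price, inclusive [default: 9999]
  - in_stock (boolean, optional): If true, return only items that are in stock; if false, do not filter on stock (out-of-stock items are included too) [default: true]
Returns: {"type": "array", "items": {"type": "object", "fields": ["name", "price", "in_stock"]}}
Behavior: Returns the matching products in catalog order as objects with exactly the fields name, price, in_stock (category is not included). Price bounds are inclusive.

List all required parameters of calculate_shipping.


Parameters of calculate_shipping and their required/optional flag:
  weight_kg: required
  destination: required
  expedited: optional
destination, weight_kg


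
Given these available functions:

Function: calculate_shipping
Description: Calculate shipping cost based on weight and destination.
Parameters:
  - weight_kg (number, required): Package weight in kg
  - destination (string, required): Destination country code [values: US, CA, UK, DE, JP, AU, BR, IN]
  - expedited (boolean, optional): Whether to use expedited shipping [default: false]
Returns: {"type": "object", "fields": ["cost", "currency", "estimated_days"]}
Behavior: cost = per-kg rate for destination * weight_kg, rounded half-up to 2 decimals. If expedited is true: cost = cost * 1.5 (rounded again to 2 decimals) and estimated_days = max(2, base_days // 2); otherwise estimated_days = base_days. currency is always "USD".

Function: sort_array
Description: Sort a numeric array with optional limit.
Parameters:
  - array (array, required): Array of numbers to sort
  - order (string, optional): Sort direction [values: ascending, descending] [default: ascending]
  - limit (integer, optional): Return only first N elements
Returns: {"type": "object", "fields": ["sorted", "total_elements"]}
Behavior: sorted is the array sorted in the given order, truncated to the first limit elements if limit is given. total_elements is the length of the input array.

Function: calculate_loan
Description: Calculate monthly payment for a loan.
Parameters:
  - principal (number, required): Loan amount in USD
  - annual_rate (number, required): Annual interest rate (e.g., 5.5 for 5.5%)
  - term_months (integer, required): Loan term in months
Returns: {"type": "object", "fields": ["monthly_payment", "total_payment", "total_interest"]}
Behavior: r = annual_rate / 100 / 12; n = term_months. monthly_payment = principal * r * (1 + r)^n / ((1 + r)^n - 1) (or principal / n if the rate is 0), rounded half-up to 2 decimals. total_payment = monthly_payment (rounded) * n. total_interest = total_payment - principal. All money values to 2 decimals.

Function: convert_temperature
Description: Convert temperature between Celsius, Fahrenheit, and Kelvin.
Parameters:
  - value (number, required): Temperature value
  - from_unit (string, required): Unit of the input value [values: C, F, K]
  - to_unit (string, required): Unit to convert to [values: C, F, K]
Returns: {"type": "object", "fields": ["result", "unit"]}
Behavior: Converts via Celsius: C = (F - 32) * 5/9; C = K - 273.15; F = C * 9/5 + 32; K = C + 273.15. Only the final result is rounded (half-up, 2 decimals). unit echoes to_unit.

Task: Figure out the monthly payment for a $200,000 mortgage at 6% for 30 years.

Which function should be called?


The task needs a function whose description is: Calculate monthly payment for a loan.
calculate_loan


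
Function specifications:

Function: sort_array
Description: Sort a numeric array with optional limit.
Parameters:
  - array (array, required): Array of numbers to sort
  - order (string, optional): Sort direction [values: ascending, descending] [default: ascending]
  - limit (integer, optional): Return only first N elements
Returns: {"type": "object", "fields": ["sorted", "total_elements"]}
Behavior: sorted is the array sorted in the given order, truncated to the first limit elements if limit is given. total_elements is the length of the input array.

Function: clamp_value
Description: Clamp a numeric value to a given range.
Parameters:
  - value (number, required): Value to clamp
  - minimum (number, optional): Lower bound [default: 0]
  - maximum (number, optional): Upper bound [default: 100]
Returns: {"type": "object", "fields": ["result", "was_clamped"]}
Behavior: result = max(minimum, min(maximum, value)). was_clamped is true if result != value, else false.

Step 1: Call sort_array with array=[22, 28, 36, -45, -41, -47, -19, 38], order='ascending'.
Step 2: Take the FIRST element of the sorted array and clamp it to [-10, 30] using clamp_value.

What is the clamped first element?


Step 1: sort_array(order=ascending)
  sorted: [-47, -45, -41, -19, 22, 28, 36, 38]
  -> first element = -47
Step 2: clamp_value(value=-47, minimum=-10, maximum=30)
  result = max(-10, min(30, -47)) = max(-10, -47) = -10
  was_clamped = (-10 != -47) = true
  -> result = -10
-10


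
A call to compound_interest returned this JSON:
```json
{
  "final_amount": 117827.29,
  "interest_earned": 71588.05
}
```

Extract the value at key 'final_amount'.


117827.29


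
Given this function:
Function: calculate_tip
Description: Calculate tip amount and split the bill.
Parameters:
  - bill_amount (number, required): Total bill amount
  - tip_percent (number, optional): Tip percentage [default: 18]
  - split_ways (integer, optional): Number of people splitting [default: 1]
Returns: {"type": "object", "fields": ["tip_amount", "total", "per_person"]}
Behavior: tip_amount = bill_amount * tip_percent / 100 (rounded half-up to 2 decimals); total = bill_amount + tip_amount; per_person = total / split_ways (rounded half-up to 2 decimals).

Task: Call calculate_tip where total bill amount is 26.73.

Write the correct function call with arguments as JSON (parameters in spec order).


Mapping each described value to its parameter name:
  'Total bill amount' -> bill_amount = 26.73
calculate_tip({"bill_amount": 26.73})


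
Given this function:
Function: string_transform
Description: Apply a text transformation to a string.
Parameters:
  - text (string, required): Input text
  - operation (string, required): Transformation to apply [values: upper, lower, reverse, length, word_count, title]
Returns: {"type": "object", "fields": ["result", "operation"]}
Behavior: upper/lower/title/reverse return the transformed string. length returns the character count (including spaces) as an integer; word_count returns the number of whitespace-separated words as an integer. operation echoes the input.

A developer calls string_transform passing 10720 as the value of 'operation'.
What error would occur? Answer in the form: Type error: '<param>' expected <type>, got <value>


Spec: 'operation' is declared as string; 10720 is an integer.
Type error: 'operation' expected string, got 10720


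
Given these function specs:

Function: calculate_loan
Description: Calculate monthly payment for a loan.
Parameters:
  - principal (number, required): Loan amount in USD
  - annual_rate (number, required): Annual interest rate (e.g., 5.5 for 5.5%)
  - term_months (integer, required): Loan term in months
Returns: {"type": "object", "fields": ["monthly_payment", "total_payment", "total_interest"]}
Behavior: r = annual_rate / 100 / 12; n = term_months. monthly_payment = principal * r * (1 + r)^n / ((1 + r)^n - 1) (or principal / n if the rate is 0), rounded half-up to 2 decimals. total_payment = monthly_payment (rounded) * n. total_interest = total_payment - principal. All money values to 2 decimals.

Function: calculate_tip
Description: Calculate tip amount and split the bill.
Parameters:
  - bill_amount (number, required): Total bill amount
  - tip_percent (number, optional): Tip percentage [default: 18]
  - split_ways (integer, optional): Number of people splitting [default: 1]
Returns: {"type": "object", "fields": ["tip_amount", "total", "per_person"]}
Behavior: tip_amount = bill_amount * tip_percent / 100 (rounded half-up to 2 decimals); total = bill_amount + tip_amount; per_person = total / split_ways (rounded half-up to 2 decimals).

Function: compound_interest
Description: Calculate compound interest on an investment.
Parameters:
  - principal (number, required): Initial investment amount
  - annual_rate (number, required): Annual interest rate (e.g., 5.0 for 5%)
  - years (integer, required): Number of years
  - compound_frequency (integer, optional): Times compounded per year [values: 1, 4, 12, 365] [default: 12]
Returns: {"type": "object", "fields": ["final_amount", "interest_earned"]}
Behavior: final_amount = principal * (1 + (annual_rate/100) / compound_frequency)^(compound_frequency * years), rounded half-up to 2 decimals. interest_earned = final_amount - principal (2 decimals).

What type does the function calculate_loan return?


The calculate_loan spec declares Returns: {"type": "object", "fields": ["monthly_payment", "total_payment", "total_interest"]}
Type:
object


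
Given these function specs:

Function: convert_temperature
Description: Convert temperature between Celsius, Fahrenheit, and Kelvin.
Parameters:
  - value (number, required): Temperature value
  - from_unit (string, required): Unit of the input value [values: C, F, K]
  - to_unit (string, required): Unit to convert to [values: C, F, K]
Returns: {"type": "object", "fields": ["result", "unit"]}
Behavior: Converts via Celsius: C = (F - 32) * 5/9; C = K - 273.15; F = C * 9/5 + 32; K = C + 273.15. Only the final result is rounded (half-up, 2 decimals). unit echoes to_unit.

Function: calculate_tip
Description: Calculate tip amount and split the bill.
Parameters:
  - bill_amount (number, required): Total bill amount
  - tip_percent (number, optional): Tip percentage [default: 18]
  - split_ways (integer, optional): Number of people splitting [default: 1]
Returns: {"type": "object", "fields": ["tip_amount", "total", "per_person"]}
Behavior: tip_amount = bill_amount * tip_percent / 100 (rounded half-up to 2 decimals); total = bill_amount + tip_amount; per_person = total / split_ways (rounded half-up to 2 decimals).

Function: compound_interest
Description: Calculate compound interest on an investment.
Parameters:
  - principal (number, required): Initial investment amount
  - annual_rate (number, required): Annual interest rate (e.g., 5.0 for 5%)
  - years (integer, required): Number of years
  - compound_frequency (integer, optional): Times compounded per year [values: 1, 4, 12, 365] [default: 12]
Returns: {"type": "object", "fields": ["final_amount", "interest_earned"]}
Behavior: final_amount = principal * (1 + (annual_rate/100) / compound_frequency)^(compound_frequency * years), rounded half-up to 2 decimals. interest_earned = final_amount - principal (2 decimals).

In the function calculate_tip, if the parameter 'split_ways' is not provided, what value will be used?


The calculate_tip spec declares:
  - split_ways (integer, optional): Number of people splitting [default: 1]
Default:
1


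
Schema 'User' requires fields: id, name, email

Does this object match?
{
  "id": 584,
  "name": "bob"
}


Checking required fields...
Missing: email
Invalid - missing required field 'email'


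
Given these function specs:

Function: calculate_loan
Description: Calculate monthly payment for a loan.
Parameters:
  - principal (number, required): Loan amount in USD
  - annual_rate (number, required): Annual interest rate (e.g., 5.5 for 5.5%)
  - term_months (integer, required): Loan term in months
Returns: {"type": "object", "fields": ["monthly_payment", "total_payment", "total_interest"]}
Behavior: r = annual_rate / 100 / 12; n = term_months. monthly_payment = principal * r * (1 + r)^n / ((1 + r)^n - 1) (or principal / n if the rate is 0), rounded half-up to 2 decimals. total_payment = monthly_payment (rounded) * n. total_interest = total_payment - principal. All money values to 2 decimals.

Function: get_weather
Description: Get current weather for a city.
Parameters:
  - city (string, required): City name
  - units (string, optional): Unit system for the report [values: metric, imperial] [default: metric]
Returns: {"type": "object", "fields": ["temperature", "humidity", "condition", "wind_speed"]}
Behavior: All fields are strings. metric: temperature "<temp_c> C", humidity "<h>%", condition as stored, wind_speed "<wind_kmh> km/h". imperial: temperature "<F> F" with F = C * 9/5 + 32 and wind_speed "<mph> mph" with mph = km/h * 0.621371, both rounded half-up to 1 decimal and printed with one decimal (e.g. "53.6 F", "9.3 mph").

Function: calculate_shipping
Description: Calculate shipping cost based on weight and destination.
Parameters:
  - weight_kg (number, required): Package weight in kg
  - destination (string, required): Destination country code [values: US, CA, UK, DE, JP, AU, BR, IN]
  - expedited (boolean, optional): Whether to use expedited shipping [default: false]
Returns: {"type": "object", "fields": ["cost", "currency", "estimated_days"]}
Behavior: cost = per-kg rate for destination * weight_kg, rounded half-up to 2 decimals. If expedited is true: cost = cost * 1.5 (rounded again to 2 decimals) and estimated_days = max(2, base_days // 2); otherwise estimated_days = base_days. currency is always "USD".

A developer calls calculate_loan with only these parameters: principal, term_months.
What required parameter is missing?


Required parameters: principal, annual_rate, term_months
Provided: principal, term_months
Missing: annual_rate
annual_rate


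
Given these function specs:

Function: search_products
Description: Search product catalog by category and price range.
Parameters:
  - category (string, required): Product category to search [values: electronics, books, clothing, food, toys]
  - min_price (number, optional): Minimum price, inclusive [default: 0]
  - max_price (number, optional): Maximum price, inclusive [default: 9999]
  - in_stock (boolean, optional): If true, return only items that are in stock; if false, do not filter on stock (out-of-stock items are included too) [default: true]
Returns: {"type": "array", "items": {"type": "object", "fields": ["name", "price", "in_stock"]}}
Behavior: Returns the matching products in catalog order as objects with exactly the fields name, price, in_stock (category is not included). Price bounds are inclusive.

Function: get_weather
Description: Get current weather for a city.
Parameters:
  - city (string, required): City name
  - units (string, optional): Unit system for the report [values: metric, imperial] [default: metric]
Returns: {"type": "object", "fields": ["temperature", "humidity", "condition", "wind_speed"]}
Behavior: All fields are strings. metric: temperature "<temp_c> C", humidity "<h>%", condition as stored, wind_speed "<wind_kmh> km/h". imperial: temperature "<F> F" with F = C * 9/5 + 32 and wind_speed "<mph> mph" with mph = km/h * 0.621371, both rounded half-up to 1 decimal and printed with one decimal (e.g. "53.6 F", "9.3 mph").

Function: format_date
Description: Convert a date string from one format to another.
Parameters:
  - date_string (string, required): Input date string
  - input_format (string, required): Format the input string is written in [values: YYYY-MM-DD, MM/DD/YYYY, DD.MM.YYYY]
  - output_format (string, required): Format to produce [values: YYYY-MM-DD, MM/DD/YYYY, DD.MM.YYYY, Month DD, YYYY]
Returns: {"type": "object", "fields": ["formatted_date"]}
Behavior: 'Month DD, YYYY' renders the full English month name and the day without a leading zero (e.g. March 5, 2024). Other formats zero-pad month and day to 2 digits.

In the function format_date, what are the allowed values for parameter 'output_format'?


The format_date spec declares:
  - output_format (string, required): Format to produce [values: YYYY-MM-DD, MM/DD/YYYY, DD.MM.YYYY, Month DD, YYYY]
Allowed values:
YYYY-MM-DD, MM/DD/YYYY, DD.MM.YYYY, Month DD, YYYY


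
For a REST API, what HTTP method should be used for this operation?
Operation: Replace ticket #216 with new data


GET = read, POST = create, PUT = update/replace, DELETE = remove
This operation is an update/replace.
PUT


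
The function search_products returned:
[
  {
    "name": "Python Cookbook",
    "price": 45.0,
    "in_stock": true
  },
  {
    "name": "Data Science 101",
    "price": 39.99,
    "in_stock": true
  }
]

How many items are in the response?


Items: Python Cookbook, Data Science 101
2


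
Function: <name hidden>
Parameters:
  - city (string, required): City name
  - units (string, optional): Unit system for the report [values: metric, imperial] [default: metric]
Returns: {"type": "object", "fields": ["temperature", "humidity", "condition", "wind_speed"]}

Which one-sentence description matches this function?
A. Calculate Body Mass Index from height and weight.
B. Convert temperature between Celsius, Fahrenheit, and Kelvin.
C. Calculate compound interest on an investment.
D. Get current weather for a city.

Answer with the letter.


Parameters city, units and return ["temperature", "humidity", "condition", "wind_speed"] fit: Get current weather for a city.
D


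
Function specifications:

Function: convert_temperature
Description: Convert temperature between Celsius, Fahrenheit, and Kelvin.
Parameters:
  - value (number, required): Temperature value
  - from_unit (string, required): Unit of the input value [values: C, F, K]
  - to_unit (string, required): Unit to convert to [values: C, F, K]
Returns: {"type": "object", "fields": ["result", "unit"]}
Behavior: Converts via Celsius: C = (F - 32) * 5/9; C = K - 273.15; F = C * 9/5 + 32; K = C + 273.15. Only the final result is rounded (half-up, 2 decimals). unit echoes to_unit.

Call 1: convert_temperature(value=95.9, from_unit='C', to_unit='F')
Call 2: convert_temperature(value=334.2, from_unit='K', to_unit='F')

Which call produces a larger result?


Call 1:
  Input already in C: 95.9
  To F: 95.9 * 9/5 + 32 = 204.62
  Round to 2 decimals: 204.62
  -> 204.62 F
Call 2:
  To C: 334.2 - 273.15 = 61.05
  To F: 61.05 * 9/5 + 32 = 141.89
  Round to 2 decimals: 141.89
  -> 141.89 F
Call 1 (204.62 F)


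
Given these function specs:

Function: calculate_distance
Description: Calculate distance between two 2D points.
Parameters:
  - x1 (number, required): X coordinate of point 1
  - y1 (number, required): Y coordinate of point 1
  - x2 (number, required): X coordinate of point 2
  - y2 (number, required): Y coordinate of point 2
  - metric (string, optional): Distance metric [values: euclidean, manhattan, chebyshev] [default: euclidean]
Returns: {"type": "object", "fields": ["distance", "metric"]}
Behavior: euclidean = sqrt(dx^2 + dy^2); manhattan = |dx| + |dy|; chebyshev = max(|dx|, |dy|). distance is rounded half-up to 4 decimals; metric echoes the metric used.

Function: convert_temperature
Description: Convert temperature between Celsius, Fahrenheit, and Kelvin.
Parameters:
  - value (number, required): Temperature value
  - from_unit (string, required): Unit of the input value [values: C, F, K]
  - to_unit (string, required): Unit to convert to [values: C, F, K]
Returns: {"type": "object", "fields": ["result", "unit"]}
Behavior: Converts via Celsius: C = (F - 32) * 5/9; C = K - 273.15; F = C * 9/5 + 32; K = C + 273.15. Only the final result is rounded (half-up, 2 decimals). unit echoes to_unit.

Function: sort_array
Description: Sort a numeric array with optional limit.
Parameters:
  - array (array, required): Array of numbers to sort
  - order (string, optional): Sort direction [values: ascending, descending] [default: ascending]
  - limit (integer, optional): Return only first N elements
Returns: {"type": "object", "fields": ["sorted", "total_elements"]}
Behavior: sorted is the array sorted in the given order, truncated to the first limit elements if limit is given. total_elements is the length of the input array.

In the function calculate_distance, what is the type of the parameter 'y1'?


The calculate_distance spec declares:
  - y1 (number, required): Y coordinate of point 1
Type:
number


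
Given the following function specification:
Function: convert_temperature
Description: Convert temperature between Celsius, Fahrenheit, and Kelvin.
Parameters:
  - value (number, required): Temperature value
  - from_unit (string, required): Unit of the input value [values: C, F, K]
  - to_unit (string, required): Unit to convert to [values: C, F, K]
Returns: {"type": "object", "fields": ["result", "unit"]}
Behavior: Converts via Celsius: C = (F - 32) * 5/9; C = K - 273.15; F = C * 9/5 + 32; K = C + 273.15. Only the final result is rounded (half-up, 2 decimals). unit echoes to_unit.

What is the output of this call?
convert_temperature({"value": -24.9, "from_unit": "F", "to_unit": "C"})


To C: (-24.9 - 32) * 5/9 = -31.611111
Target is C: -31.611111
Round to 2 decimals: -31.61
Output:
{"result": -31.61, "unit": "C"}


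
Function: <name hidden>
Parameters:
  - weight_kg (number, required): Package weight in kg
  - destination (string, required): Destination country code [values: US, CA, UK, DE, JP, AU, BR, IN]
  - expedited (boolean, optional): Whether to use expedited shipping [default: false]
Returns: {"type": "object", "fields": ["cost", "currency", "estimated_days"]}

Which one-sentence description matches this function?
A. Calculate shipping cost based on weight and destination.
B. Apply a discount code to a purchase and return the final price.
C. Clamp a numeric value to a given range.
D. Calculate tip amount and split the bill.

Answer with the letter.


Parameters weight_kg, destination, expedited and return ["cost", "currency", "estimated_days"] fit: Calculate shipping cost based on weight and destination.
A


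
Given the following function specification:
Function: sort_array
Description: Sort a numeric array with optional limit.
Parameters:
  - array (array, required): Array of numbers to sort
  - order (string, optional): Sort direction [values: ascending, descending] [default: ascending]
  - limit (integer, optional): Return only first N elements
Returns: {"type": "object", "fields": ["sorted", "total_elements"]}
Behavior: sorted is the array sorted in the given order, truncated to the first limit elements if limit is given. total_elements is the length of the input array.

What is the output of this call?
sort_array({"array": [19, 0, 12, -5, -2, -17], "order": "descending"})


sorted descending: [19, 12, 0, -2, -5, -17]
total_elements = len(input) = 6
Output:
{"sorted": [19, 12, 0, -2, -5, -17], "total_elements": 6}


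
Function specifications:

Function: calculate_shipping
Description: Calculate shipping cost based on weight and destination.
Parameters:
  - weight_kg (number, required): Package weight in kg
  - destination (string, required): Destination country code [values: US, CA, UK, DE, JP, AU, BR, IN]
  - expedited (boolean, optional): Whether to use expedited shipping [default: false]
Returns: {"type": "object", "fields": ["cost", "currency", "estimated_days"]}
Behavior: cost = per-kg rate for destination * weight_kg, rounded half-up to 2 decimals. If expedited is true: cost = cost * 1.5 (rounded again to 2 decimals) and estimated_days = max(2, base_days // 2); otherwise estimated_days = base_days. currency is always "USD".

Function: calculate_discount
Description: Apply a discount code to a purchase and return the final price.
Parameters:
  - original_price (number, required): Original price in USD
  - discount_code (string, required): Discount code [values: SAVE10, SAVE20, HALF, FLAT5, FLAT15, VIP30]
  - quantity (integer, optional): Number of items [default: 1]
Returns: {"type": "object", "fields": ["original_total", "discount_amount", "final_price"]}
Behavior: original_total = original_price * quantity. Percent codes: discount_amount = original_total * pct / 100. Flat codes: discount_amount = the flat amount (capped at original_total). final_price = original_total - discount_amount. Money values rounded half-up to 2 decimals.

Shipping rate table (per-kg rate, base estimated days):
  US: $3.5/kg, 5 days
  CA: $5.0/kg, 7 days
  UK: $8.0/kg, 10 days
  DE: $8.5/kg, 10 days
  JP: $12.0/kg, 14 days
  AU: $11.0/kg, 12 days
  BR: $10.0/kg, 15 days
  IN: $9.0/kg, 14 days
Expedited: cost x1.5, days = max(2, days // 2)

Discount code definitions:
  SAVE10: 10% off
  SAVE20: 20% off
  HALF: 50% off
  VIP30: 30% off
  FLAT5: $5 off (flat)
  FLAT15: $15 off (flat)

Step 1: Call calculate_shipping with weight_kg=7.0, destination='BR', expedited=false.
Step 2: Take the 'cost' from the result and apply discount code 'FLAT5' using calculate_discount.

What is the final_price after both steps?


Step 1: calculate_shipping(weight_kg=7.0, destination=BR, expedited=false)
  Rate for BR: $10.0/kg, base 15 days
  cost = 10.0 * 7.0 = 70 -> 70.00
  expedited not set/false: estimated_days = 15
  -> cost = 70.00 USD
Step 2: calculate_discount(original_price=70.0, discount_code=FLAT5, quantity=1)
  original_total = 70.0 * 1 = 70.00
  FLAT5 = $5 flat: discount_amount = min(5.00, 70.00) = 5.00
  final_price = 70.00 - 5.00 = 65.00
  -> final_price = 65.00
$65.00


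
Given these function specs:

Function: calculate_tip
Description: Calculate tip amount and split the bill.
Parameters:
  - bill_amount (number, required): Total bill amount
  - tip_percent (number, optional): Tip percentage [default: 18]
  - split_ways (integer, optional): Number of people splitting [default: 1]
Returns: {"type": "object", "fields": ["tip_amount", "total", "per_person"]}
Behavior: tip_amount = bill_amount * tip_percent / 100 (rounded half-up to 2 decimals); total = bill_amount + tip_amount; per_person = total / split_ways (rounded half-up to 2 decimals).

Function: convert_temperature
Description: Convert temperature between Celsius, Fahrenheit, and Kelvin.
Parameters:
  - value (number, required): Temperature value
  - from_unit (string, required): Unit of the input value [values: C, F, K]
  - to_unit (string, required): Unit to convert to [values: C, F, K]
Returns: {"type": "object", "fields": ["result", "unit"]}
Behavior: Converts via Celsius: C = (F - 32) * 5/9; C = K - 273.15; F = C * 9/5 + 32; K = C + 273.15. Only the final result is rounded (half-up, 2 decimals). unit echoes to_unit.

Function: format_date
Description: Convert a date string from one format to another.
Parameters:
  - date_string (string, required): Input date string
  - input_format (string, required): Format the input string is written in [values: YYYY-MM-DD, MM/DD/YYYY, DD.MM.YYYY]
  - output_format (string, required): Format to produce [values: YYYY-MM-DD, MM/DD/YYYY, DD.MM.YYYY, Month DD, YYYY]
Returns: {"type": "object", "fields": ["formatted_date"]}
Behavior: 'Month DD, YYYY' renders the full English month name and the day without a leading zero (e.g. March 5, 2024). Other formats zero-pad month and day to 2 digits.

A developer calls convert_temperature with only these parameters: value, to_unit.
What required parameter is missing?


Required parameters: value, from_unit, to_unit
Provided: value, to_unit
Missing: from_unit
from_unit


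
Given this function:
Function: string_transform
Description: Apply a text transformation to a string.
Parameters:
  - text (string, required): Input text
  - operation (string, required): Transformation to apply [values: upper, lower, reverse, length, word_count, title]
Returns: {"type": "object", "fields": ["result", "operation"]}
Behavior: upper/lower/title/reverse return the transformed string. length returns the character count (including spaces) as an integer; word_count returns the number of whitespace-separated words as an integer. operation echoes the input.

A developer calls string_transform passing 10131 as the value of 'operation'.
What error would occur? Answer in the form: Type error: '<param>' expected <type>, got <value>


Spec: 'operation' is declared as string; 10131 is an integer.
Type error: 'operation' expected string, got 10131


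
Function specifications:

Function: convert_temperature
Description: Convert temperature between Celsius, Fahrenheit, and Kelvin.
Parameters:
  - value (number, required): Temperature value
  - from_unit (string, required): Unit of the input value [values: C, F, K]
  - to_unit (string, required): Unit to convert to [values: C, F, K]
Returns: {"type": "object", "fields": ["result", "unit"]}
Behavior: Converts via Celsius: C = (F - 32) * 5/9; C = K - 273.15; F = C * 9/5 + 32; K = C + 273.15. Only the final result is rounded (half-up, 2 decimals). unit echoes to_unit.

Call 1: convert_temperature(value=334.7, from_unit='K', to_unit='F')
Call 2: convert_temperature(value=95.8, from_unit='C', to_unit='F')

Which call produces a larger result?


Call 1:
  To C: 334.7 - 273.15 = 61.55
  To F: 61.55 * 9/5 + 32 = 142.79
  Round to 2 decimals: 142.79
  -> 142.79 F
Call 2:
  Input already in C: 95.8
  To F: 95.8 * 9/5 + 32 = 204.44
  Round to 2 decimals: 204.44
  -> 204.44 F
Call 2 (204.44 F)


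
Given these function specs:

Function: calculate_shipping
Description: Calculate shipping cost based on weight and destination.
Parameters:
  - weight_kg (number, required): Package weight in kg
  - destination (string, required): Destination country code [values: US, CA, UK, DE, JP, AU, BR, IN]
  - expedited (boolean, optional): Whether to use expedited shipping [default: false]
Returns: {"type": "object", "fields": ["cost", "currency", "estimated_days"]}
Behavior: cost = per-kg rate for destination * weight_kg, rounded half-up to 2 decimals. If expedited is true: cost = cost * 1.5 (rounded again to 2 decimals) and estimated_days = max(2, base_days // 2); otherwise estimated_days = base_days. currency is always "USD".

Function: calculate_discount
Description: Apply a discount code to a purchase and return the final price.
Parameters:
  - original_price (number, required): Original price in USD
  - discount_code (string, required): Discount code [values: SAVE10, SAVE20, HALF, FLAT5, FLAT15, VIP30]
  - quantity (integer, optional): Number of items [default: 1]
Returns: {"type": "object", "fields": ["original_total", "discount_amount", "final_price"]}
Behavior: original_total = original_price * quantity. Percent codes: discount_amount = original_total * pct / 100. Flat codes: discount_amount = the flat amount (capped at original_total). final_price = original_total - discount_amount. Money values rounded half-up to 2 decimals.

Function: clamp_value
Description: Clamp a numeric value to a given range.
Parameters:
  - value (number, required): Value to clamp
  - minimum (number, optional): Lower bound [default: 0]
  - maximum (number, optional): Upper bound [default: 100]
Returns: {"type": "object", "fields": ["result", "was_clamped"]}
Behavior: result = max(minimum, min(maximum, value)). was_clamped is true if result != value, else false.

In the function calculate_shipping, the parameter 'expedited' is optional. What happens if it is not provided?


The calculate_shipping spec declares:
  - expedited (boolean, optional): Whether to use expedited shipping [default: false]
It defaults to false


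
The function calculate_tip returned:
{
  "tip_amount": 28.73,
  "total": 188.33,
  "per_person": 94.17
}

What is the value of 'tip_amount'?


28.73


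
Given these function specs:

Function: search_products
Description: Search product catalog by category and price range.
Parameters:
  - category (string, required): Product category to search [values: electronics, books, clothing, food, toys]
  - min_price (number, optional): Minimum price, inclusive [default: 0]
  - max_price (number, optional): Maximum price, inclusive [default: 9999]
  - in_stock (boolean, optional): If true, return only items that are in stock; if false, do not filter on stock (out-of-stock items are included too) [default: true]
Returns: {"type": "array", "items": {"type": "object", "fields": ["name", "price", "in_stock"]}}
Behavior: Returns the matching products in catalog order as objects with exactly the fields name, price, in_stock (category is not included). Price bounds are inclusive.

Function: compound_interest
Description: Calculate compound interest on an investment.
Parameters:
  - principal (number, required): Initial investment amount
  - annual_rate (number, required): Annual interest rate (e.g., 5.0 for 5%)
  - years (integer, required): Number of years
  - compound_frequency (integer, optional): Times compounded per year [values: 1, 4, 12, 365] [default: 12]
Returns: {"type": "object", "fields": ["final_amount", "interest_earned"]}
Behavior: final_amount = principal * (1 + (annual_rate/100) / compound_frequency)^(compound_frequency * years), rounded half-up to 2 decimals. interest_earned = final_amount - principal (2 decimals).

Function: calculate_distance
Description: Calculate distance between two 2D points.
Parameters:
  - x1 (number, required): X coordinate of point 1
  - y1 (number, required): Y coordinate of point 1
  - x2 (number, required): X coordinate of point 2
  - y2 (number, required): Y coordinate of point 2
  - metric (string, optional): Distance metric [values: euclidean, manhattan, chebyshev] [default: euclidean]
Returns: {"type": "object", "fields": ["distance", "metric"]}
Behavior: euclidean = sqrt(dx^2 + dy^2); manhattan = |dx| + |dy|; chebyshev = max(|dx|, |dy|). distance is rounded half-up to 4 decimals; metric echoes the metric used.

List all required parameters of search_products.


Parameters of search_products and their required/optional flag:
  category: required
  min_price: optional
  max_price: optional
  in_stock: optional
category


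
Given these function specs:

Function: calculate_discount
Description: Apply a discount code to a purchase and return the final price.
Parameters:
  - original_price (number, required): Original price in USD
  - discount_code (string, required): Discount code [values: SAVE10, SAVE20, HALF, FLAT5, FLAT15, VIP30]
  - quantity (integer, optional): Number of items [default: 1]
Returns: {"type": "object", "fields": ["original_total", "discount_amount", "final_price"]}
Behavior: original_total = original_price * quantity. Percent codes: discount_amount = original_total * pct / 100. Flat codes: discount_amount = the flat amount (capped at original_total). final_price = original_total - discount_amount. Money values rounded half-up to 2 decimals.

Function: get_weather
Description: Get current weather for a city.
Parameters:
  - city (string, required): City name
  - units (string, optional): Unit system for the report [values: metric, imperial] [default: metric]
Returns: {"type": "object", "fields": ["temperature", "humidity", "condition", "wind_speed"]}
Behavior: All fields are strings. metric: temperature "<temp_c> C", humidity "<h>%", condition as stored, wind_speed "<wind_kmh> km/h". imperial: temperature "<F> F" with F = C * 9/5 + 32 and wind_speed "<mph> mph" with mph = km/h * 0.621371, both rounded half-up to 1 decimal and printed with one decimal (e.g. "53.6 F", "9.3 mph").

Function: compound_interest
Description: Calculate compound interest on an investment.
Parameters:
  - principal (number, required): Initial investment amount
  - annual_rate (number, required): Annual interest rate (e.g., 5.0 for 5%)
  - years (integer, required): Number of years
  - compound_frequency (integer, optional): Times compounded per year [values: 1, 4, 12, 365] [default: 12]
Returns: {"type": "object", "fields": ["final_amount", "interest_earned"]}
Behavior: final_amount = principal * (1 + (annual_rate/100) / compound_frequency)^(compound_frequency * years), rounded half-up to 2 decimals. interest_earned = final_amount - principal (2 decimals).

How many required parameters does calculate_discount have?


Parameters of calculate_discount: original_price (required), discount_code (required), quantity (optional)
Required count:
2
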